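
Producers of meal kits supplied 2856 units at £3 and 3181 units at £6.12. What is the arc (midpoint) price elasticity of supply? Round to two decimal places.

ΔQ = 3181 − 2856 = 325; ΔP = 6.12 − 3 = 3.12.
Midpoints: P̄ = 4.56, Q̄ = 3018.5.
ε_s = (ΔQ/ΔP)(P̄/Q̄) = (325/3.12)(4.56/3018.5).

0.16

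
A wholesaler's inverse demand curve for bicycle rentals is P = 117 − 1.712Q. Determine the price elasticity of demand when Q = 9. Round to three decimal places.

-6.593

At Q = 9, P = 117 − 1.712(9) = 101.59.
dP/dQ = −1.712, so dQ/dP = 1/(−1.712) = -0.584.
ε = (dQ/dP)(P/Q) = (-0.584)(101.59/9).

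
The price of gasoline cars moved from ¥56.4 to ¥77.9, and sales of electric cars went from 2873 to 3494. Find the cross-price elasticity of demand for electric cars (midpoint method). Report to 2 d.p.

0.61

ΔQ_x = 3494 − 2873 = 621; ΔP_y = 77.9 − 56.4 = 21.5.
Midpoints: P̄_y = 67.15, Q̄_x = 3183.5.
ε_xy = (ΔQ_x/ΔP_y)(P̄_y/Q̄_x) = (621/21.5)(67.15/3183.5).
ε_xy > 0, so the goods are substitutes.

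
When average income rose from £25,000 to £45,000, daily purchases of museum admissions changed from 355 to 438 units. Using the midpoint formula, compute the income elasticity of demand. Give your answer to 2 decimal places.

0.37

ΔQ = 83, ΔI = 20000. Midpoints: Ī = 35,000, Q̄ = 396.5.
ε_I = (ΔQ/ΔI)(Ī/Q̄) = (83/20000)(35000/396.5).
ε_I > 0, so the good is normal.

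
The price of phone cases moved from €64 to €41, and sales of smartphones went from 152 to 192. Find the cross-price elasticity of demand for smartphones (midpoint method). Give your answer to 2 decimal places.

-0.53

ΔQ_x = 192 − 152 = 40; ΔP_y = 41 − 64 = -23.
Midpoints: P̄_y = 52.50, Q̄_x = 172.0.
ε_xy = (ΔQ_x/ΔP_y)(P̄_y/Q̄_x) = (40/-23)(52.50/172.0).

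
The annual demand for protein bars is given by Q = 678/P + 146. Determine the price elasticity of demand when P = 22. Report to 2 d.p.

-0.17

At P = 22, Q = 176.818.
dQ/dP = −678/P² = -1.401.
ε = (dQ/dP)(P/Q) = (-1.401)(22/176.818).
|ε| < 1, so demand is inelastic at this price.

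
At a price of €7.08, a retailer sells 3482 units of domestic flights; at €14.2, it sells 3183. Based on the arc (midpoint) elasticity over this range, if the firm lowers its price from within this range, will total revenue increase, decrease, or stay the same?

decrease

Arc ε = (-299/7.12)(10.64/3332.5) ≈ -0.134.
|ε| = 0.13 < 1, so demand is inelastic. A price cut therefore reduces total revenue.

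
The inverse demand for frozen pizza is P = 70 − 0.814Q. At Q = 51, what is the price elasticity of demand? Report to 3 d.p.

-0.686

At Q = 51, P = 70 − 0.814(51) = 28.49.
dP/dQ = −0.814, so dQ/dP = 1/(−0.814) = -1.229.
ε = (dQ/dP)(P/Q) = (-1.229)(28.49/51).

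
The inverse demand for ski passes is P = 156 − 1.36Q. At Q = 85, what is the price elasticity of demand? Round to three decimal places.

At Q = 85, P = 156 − 1.36(85) = 40.40.
dP/dQ = −1.36, so dQ/dP = 1/(−1.36) = -0.735.
ε = (dQ/dP)(P/Q) = (-0.735)(40.40/85).

-0.349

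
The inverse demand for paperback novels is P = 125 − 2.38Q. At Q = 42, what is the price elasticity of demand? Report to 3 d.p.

At Q = 42, P = 125 − 2.38(42) = 25.04.
dP/dQ = −2.38, so dQ/dP = 1/(−2.38) = -0.420.
ε = (dQ/dP)(P/Q) = (-0.420)(25.04/42).

-0.251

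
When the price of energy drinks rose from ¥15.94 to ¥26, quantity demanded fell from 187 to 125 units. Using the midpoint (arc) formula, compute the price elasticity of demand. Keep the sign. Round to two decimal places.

ΔQ = 125 − 187 = -62; ΔP = 26 − 15.94 = 10.06.
Midpoints: P̄ = 20.97, Q̄ = 156.0.
ε = (ΔQ/ΔP)(P̄/Q̄) = (-62/10.06)(20.97/156.0).

-0.83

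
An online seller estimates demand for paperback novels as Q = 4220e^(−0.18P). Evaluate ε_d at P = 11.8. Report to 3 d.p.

-2.124

At P = 11.8, Q = 504.511.
dQ/dP = −0.18·4220e^(−0.18P) = −0.18Q = -90.812.
ε = (dQ/dP)(P/Q) = (-90.812)(11.8/504.511).
|ε| > 1, so demand is elastic at this price.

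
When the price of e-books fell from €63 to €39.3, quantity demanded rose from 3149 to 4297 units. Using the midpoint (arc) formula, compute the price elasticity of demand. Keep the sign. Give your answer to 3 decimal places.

ΔQ = 4297 − 3149 = 1148; ΔP = 39.3 − 63 = -23.7.
Midpoints: P̄ = 51.15, Q̄ = 3723.0.
ε = (ΔQ/ΔP)(P̄/Q̄) = (1148/-23.7)(51.15/3723.0).

-0.665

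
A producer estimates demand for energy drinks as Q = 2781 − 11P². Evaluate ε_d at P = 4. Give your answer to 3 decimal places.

At P = 4, Q = 2605.
dQ/dP = −22P = -88.
ε = (dQ/dP)(P/Q) = (-88)(4/2605).
|ε| < 1, so demand is inelastic at this price.

-0.135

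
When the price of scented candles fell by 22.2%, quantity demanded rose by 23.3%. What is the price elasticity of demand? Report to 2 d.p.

ε = %ΔQ / %ΔP = (23.3)/(-22.2) = -1.050.

-1.05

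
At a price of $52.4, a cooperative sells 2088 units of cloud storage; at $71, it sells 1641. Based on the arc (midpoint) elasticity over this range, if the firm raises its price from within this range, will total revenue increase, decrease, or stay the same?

increase

Arc ε = (-447/18.6)(61.70/1864.5) ≈ -0.795.
|ε| = 0.80 < 1, so demand is inelastic. A price rise therefore raises total revenue.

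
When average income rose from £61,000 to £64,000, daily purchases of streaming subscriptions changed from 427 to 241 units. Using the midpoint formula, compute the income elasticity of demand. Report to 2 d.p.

ΔQ = -186, ΔI = 3000. Midpoints: Ī = 62,500, Q̄ = 334.0.
ε_I = (ΔQ/ΔI)(Ī/Q̄) = (-186/3000)(62500/334.0).
ε_I < 0, so the good is inferior.

-11.60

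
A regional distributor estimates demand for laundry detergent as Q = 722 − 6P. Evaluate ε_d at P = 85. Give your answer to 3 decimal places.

-2.406

At P = 85, Q = 212.
dQ/dP = −6.
ε = (dQ/dP)(P/Q) = (-6)(85/212).
|ε| > 1, so demand is elastic at this price.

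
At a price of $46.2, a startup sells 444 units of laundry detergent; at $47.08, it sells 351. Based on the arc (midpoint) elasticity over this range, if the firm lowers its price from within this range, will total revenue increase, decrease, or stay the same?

increase

Arc ε = (-93/0.88)(46.64/397.5) ≈ -12.400.
|ε| = 12.40 > 1, so demand is elastic. A price cut therefore raises total revenue.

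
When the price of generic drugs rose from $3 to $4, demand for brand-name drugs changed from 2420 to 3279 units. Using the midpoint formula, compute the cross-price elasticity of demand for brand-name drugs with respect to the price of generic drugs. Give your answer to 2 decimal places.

1.06

ΔQ_x = 3279 − 2420 = 859; ΔP_y = 4 − 3 = 1.
Midpoints: P̄_y = 3.50, Q̄_x = 2849.5.
ε_xy = (ΔQ_x/ΔP_y)(P̄_y/Q̄_x) = (859/1)(3.50/2849.5).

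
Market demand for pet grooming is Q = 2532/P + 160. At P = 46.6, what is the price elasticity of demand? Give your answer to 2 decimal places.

At P = 46.6, Q = 214.335.
dQ/dP = −2532/P² = -1.166.
ε = (dQ/dP)(P/Q) = (-1.166)(46.6/214.335).

-0.25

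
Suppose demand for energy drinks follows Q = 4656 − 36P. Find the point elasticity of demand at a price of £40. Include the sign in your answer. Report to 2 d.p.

At P = 40, Q = 3216.
dQ/dP = −36.
ε = (dQ/dP)(P/Q) = (-36)(40/3216).

-0.45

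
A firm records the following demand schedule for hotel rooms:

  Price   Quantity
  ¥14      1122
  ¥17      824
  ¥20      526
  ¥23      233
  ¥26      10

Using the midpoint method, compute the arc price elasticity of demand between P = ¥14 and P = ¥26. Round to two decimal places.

At P = 14, Q = 1122; at P = 26, Q = 10.
ΔQ = -1112, ΔP = 12. Midpoints: P̄ = 20.00, Q̄ = 566.0.
ε = (ΔQ/ΔP)(P̄/Q̄) = (-1112/12)(20.00/566.0).

-3.27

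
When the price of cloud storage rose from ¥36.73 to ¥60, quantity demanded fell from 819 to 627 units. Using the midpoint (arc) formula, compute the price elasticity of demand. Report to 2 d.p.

-0.55

ΔQ = 627 − 819 = -192; ΔP = 60 − 36.73 = 23.27.
Midpoints: P̄ = 48.36, Q̄ = 723.0.
ε = (ΔQ/ΔP)(P̄/Q̄) = (-192/23.27)(48.36/723.0).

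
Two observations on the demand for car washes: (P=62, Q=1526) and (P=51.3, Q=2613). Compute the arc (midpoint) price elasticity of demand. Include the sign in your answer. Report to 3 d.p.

-2.781

ΔQ = 2613 − 1526 = 1087; ΔP = 51.3 − 62 = -10.7.
Midpoints: P̄ = 56.65, Q̄ = 2069.5.
ε = (ΔQ/ΔP)(P̄/Q̄) = (1087/-10.7)(56.65/2069.5).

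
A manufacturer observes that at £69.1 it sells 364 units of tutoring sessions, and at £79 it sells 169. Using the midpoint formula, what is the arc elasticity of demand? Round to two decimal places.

-5.47

ΔQ = 169 − 364 = -195; ΔP = 79 − 69.1 = 9.9.
Midpoints: P̄ = 74.05, Q̄ = 266.5.
ε = (ΔQ/ΔP)(P̄/Q̄) = (-195/9.9)(74.05/266.5).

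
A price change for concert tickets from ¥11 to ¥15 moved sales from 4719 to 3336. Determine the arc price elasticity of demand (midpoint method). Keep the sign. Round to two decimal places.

-1.12

ΔQ = 3336 − 4719 = -1383; ΔP = 15 − 11 = 4.
Midpoints: P̄ = 13.00, Q̄ = 4027.5.
ε = (ΔQ/ΔP)(P̄/Q̄) = (-1383/4)(13.00/4027.5).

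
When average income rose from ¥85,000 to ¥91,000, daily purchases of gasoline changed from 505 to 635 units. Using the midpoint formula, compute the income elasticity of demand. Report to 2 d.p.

3.35

ΔQ = 130, ΔI = 6000. Midpoints: Ī = 88,000, Q̄ = 570.0.
ε_I = (ΔQ/ΔI)(Ī/Q̄) = (130/6000)(88000/570.0).
ε_I > 0, so the good is normal.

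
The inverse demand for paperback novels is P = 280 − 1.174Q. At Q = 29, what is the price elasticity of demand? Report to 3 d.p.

At Q = 29, P = 280 − 1.174(29) = 245.95.
dP/dQ = −1.174, so dQ/dP = 1/(−1.174) = -0.852.
ε = (dQ/dP)(P/Q) = (-0.852)(245.95/29).

-7.224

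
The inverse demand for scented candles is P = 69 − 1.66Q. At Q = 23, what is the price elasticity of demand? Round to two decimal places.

-0.81

At Q = 23, P = 69 − 1.66(23) = 30.82.
dP/dQ = −1.66, so dQ/dP = 1/(−1.66) = -0.602.
ε = (dQ/dP)(P/Q) = (-0.602)(30.82/23).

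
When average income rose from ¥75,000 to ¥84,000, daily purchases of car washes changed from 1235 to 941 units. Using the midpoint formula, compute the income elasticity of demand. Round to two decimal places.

-2.39

ΔQ = -294, ΔI = 9000. Midpoints: Ī = 79,500, Q̄ = 1088.0.
ε_I = (ΔQ/ΔI)(Ī/Q̄) = (-294/9000)(79500/1088.0).
ε_I < 0, so the good is inferior.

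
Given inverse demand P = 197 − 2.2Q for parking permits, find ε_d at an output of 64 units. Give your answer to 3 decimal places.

At Q = 64, P = 197 − 2.2(64) = 56.20.
dP/dQ = −2.2, so dQ/dP = 1/(−2.2) = -0.455.
ε = (dQ/dP)(P/Q) = (-0.455)(56.20/64).

-0.399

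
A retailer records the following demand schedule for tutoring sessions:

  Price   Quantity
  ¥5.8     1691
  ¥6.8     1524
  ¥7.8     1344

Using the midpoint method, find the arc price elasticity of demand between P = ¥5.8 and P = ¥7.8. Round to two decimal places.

At P = 5.8, Q = 1691; at P = 7.8, Q = 1344.
ΔQ = -347, ΔP = 2.0. Midpoints: P̄ = 6.80, Q̄ = 1517.5.
ε = (ΔQ/ΔP)(P̄/Q̄) = (-347/2.0)(6.80/1517.5).

-0.78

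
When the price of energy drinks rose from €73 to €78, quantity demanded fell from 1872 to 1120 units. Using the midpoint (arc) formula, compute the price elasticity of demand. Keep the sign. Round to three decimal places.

ΔQ = 1120 − 1872 = -752; ΔP = 78 − 73 = 5.
Midpoints: P̄ = 75.50, Q̄ = 1496.0.
ε = (ΔQ/ΔP)(P̄/Q̄) = (-752/5)(75.50/1496.0).

-7.590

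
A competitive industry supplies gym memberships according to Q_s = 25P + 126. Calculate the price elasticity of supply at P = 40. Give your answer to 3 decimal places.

0.888

At P = 40, Q_s = 1126.
dQ_s/dP = 25.
ε_s = (dQ_s/dP)(P/Q_s) = (25)(40/1126).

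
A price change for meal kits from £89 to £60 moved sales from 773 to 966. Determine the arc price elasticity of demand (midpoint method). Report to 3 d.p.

-0.570

ΔQ = 966 − 773 = 193; ΔP = 60 − 89 = -29.
Midpoints: P̄ = 74.50, Q̄ = 869.5.
ε = (ΔQ/ΔP)(P̄/Q̄) = (193/-29)(74.50/869.5).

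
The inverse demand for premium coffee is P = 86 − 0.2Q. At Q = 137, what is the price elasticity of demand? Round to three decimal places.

-2.139

At Q = 137, P = 86 − 0.2(137) = 58.60.
dP/dQ = −0.2, so dQ/dP = 1/(−0.2) = -5.000.
ε = (dQ/dP)(P/Q) = (-5.000)(58.60/137).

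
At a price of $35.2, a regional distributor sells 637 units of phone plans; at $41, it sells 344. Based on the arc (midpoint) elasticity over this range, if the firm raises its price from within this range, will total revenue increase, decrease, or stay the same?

Arc ε = (-293/5.8)(38.10/490.5) ≈ -3.924.
|ε| = 3.92 > 1, so demand is elastic. A price rise therefore reduces total revenue.

decrease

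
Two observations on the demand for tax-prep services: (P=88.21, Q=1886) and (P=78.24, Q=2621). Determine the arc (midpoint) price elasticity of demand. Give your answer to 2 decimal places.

-2.72

ΔQ = 2621 − 1886 = 735; ΔP = 78.24 − 88.21 = -9.97.
Midpoints: P̄ = 83.22, Q̄ = 2253.5.
ε = (ΔQ/ΔP)(P̄/Q̄) = (735/-9.97)(83.22/2253.5).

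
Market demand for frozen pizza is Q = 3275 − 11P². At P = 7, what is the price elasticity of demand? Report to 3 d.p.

At P = 7, Q = 2736.
dQ/dP = −22P = -154.
ε = (dQ/dP)(P/Q) = (-154)(7/2736).

-0.394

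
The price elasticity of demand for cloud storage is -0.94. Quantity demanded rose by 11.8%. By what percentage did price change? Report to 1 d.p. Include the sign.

-12.6%

%ΔP ≈ %ΔQ / ε = (11.8%)/(-0.94) = -12.55%.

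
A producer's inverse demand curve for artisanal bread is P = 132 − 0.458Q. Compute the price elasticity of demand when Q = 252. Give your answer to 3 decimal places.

-0.144

At Q = 252, P = 132 − 0.458(252) = 16.58.
dP/dQ = −0.458, so dQ/dP = 1/(−0.458) = -2.183.
ε = (dQ/dP)(P/Q) = (-2.183)(16.58/252).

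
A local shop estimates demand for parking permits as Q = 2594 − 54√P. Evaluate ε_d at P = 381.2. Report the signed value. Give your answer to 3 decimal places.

-0.342

At P = 381.2, Q = 1539.685.
dQ/dP = −54/(2√P) = -1.383.
ε = (dQ/dP)(P/Q) = (-1.383)(381.2/1539.685).
|ε| < 1, so demand is inelastic at this price.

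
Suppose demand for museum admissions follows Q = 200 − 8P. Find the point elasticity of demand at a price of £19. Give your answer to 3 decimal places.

-3.167

At P = 19, Q = 48.
dQ/dP = −8.
ε = (dQ/dP)(P/Q) = (-8)(19/48).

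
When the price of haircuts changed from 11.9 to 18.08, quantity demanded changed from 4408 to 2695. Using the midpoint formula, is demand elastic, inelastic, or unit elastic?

elastic

Arc ε ≈ -1.170.
|ε| = 1.17 > 1.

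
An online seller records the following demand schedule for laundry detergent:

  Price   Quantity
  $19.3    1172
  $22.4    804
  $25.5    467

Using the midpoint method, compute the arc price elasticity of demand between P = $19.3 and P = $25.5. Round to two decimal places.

At P = 19.3, Q = 1172; at P = 25.5, Q = 467.
ΔQ = -705, ΔP = 6.2. Midpoints: P̄ = 22.40, Q̄ = 819.5.
ε = (ΔQ/ΔP)(P̄/Q̄) = (-705/6.2)(22.40/819.5).

-3.11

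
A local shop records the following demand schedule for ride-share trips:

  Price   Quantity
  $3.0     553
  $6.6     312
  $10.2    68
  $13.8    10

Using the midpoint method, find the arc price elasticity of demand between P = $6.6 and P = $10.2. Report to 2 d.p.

-3.00

At P = 6.6, Q = 312; at P = 10.2, Q = 68.
ΔQ = -244, ΔP = 3.6. Midpoints: P̄ = 8.40, Q̄ = 190.0.
ε = (ΔQ/ΔP)(P̄/Q̄) = (-244/3.6)(8.40/190.0).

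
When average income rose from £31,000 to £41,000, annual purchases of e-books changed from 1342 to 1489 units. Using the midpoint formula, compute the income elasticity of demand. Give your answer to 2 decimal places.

ΔQ = 147, ΔI = 10000. Midpoints: Ī = 36,000, Q̄ = 1415.5.
ε_I = (ΔQ/ΔI)(Ī/Q̄) = (147/10000)(36000/1415.5).

0.37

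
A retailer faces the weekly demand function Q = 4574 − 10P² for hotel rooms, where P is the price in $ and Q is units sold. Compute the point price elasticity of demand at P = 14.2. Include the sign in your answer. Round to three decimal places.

At P = 14.2, Q = 2557.600.
dQ/dP = −20P = -284.
ε = (dQ/dP)(P/Q) = (-284)(14.2/2557.600).

-1.577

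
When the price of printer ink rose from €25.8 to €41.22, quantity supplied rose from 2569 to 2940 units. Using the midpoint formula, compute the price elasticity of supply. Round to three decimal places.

0.293

ΔQ = 2940 − 2569 = 371; ΔP = 41.22 − 25.8 = 15.42.
Midpoints: P̄ = 33.51, Q̄ = 2754.5.
ε_s = (ΔQ/ΔP)(P̄/Q̄) = (371/15.42)(33.51/2754.5).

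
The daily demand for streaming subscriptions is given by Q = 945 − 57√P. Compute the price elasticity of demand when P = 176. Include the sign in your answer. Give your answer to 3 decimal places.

-2.003

At P = 176, Q = 188.810.
dQ/dP = −57/(2√P) = -2.148.
ε = (dQ/dP)(P/Q) = (-2.148)(176/188.810).
|ε| > 1, so demand is elastic at this price.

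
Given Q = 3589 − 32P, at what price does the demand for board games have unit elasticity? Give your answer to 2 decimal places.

For linear demand Q = a − bP, ε = −bP/(a − bP). |ε| = 1 when bP = a − bP, i.e. P = a/(2b).
P = 3589/(2·32) = 3589/64 = 56.0781.

56.08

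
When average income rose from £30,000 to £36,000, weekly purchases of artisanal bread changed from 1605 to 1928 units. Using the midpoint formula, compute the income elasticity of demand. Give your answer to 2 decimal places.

1.01

ΔQ = 323, ΔI = 6000. Midpoints: Ī = 33,000, Q̄ = 1766.5.
ε_I = (ΔQ/ΔI)(Ī/Q̄) = (323/6000)(33000/1766.5).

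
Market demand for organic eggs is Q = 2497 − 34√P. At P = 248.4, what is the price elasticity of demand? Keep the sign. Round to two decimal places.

-0.14

At P = 248.4, Q = 1961.136.
dQ/dP = −34/(2√P) = -1.079.
ε = (dQ/dP)(P/Q) = (-1.079)(248.4/1961.136).
|ε| < 1, so demand is inelastic at this price.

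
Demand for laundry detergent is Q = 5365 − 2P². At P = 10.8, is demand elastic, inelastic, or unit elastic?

inelastic

Q = 5131.720, dQ/dP = -43.200.
ε = (dQ/dP)(P/Q) ≈ -0.091.
|ε| = 0.09 < 1.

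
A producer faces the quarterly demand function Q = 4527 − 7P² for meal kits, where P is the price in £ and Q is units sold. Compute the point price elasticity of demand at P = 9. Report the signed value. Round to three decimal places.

-0.286

At P = 9, Q = 3960.
dQ/dP = −14P = -126.
ε = (dQ/dP)(P/Q) = (-126)(9/3960).
|ε| < 1, so demand is inelastic at this price.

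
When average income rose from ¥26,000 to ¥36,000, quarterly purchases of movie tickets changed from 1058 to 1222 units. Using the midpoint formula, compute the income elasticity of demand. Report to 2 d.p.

ΔQ = 164, ΔI = 10000. Midpoints: Ī = 31,000, Q̄ = 1140.0.
ε_I = (ΔQ/ΔI)(Ī/Q̄) = (164/10000)(31000/1140.0).

0.45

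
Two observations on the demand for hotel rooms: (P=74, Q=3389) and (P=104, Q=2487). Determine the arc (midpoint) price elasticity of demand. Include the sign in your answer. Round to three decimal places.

ΔQ = 2487 − 3389 = -902; ΔP = 104 − 74 = 30.
Midpoints: P̄ = 89.00, Q̄ = 2938.0.
ε = (ΔQ/ΔP)(P̄/Q̄) = (-902/30)(89.00/2938.0).

-0.911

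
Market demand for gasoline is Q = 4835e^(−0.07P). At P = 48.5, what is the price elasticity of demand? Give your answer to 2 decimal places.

At P = 48.5, Q = 162.169.
dQ/dP = −0.07·4835e^(−0.07P) = −0.07Q = -11.352.
ε = (dQ/dP)(P/Q) = (-11.352)(48.5/162.169).

-3.40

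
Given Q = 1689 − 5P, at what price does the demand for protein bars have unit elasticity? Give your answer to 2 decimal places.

For linear demand Q = a − bP, ε = −bP/(a − bP). |ε| = 1 when bP = a − bP, i.e. P = a/(2b).
P = 1689/(2·5) = 1689/10 = 168.9000.

168.90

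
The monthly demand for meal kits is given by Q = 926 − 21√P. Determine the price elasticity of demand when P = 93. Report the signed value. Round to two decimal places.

At P = 93, Q = 723.483.
dQ/dP = −21/(2√P) = -1.089.
ε = (dQ/dP)(P/Q) = (-1.089)(93/723.483).
|ε| < 1, so demand is inelastic at this price.

-0.14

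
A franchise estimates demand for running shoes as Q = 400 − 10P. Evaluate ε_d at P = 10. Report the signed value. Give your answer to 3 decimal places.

At P = 10, Q = 300.
dQ/dP = −10.
ε = (dQ/dP)(P/Q) = (-10)(10/300).
|ε| < 1, so demand is inelastic at this price.

-0.333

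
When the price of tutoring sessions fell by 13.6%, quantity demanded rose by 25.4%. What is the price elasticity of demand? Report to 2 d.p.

ε = %ΔQ / %ΔP = (25.4)/(-13.6) = -1.868.

-1.87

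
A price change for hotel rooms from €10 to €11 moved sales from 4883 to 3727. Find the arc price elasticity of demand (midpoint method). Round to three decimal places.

-2.820

ΔQ = 3727 − 4883 = -1156; ΔP = 11 − 10 = 1.
Midpoints: P̄ = 10.50, Q̄ = 4305.0.
ε = (ΔQ/ΔP)(P̄/Q̄) = (-1156/1)(10.50/4305.0).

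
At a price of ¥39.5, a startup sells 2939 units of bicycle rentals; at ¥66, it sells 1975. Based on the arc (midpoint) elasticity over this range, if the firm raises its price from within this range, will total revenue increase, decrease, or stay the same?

Arc ε = (-964/26.5)(52.75/2457.0) ≈ -0.781.
|ε| = 0.78 < 1, so demand is inelastic. A price rise therefore raises total revenue.

increase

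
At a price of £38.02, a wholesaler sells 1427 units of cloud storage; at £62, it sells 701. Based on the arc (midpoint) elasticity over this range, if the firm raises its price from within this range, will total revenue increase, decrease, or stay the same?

decrease

Arc ε = (-726/23.98)(50.01/1064.0) ≈ -1.423.
|ε| = 1.42 > 1, so demand is elastic. A price rise therefore reduces total revenue.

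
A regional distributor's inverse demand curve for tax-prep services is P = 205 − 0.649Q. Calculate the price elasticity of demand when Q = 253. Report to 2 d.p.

At Q = 253, P = 205 − 0.649(253) = 40.80.
dP/dQ = −0.649, so dQ/dP = 1/(−0.649) = -1.541.
ε = (dQ/dP)(P/Q) = (-1.541)(40.80/253).

-0.25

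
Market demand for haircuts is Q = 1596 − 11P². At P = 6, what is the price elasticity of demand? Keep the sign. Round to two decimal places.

-0.66

At P = 6, Q = 1200.
dQ/dP = −22P = -132.
ε = (dQ/dP)(P/Q) = (-132)(6/1200).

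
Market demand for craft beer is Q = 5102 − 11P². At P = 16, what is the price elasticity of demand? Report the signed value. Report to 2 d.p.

At P = 16, Q = 2286.
dQ/dP = −22P = -352.
ε = (dQ/dP)(P/Q) = (-352)(16/2286).

-2.46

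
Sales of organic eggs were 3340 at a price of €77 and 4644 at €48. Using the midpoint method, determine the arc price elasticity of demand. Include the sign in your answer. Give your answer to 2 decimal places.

ΔQ = 4644 − 3340 = 1304; ΔP = 48 − 77 = -29.
Midpoints: P̄ = 62.50, Q̄ = 3992.0.
ε = (ΔQ/ΔP)(P̄/Q̄) = (1304/-29)(62.50/3992.0).

-0.70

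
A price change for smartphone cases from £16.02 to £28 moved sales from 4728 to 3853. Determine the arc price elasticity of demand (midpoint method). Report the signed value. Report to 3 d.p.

-0.375

ΔQ = 3853 − 4728 = -875; ΔP = 28 − 16.02 = 11.98.
Midpoints: P̄ = 22.01, Q̄ = 4290.5.
ε = (ΔQ/ΔP)(P̄/Q̄) = (-875/11.98)(22.01/4290.5).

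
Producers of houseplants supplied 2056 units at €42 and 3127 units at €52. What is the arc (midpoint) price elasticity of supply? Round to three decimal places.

1.942

ΔQ = 3127 − 2056 = 1071; ΔP = 52 − 42 = 10.
Midpoints: P̄ = 47.00, Q̄ = 2591.5.
ε_s = (ΔQ/ΔP)(P̄/Q̄) = (1071/10)(47.00/2591.5).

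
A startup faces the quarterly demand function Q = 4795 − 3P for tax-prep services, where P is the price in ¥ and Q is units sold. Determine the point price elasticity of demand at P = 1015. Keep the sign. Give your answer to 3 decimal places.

-1.740

At P = 1015, Q = 1750.
dQ/dP = −3.
ε = (dQ/dP)(P/Q) = (-3)(1015/1750).
|ε| > 1, so demand is elastic at this price.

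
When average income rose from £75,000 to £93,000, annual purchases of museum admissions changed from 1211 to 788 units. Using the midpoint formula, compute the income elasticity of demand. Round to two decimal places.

ΔQ = -423, ΔI = 18000. Midpoints: Ī = 84,000, Q̄ = 999.5.
ε_I = (ΔQ/ΔI)(Ī/Q̄) = (-423/18000)(84000/999.5).

-1.97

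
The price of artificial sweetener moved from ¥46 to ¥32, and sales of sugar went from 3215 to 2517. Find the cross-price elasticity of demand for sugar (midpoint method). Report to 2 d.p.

ΔQ_x = 2517 − 3215 = -698; ΔP_y = 32 − 46 = -14.
Midpoints: P̄_y = 39.00, Q̄_x = 2866.0.
ε_xy = (ΔQ_x/ΔP_y)(P̄_y/Q̄_x) = (-698/-14)(39.00/2866.0).

0.68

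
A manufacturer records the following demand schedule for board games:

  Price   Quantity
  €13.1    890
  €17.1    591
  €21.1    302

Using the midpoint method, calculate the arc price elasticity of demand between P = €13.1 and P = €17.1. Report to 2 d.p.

-1.52

At P = 13.1, Q = 890; at P = 17.1, Q = 591.
ΔQ = -299, ΔP = 4.0. Midpoints: P̄ = 15.10, Q̄ = 740.5.
ε = (ΔQ/ΔP)(P̄/Q̄) = (-299/4.0)(15.10/740.5).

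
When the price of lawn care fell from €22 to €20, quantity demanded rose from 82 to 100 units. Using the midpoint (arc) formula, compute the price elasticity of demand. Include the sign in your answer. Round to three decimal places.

ΔQ = 100 − 82 = 18; ΔP = 20 − 22 = -2.
Midpoints: P̄ = 21.00, Q̄ = 91.0.
ε = (ΔQ/ΔP)(P̄/Q̄) = (18/-2)(21.00/91.0).

-2.077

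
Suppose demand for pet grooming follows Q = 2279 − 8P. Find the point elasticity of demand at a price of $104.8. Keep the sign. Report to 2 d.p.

At P = 104.8, Q = 1440.600.
dQ/dP = −8.
ε = (dQ/dP)(P/Q) = (-8)(104.8/1440.600).

-0.58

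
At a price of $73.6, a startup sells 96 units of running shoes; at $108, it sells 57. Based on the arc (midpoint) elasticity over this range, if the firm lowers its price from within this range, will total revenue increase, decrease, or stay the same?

Arc ε = (-39/34.4)(90.80/76.5) ≈ -1.346.
|ε| = 1.35 > 1, so demand is elastic. A price cut therefore raises total revenue.

increase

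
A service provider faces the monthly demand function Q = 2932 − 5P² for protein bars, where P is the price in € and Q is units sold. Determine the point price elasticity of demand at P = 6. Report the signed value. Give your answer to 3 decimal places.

-0.131

At P = 6, Q = 2752.
dQ/dP = −10P = -60.
ε = (dQ/dP)(P/Q) = (-60)(6/2752).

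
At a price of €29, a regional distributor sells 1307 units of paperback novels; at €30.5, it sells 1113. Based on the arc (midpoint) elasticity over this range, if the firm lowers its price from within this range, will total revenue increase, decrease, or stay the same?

increase

Arc ε = (-194/1.5)(29.75/1210.0) ≈ -3.180.
|ε| = 3.18 > 1, so demand is elastic. A price cut therefore raises total revenue.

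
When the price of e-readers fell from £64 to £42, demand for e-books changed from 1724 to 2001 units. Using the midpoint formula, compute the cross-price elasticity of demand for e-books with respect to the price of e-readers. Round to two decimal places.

ΔQ_x = 2001 − 1724 = 277; ΔP_y = 42 − 64 = -22.
Midpoints: P̄_y = 53.00, Q̄_x = 1862.5.
ε_xy = (ΔQ_x/ΔP_y)(P̄_y/Q̄_x) = (277/-22)(53.00/1862.5).
ε_xy < 0, so the goods are complements.

-0.36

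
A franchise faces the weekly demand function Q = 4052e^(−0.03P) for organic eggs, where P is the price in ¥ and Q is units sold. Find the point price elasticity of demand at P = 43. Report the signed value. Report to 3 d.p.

-1.290

At P = 43, Q = 1115.397.
dQ/dP = −0.03·4052e^(−0.03P) = −0.03Q = -33.462.
ε = (dQ/dP)(P/Q) = (-33.462)(43/1115.397).
|ε| > 1, so demand is elastic at this price.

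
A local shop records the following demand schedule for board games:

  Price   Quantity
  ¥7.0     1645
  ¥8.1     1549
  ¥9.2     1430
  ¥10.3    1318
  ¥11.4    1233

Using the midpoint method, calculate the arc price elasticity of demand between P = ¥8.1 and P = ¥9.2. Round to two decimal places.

At P = 8.1, Q = 1549; at P = 9.2, Q = 1430.
ΔQ = -119, ΔP = 1.1. Midpoints: P̄ = 8.65, Q̄ = 1489.5.
ε = (ΔQ/ΔP)(P̄/Q̄) = (-119/1.1)(8.65/1489.5).

-0.63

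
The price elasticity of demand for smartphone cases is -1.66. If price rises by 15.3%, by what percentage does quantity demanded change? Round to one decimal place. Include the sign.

-25.4%

%ΔQ ≈ ε × %ΔP = (-1.66)(15.3%) = -25.40%.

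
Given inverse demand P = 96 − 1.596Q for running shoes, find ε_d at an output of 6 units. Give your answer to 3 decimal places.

-9.025

At Q = 6, P = 96 − 1.596(6) = 86.42.
dP/dQ = −1.596, so dQ/dP = 1/(−1.596) = -0.627.
ε = (dQ/dP)(P/Q) = (-0.627)(86.42/6).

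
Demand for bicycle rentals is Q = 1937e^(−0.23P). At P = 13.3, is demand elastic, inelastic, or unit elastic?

elastic

Q = 90.912, dQ/dP = -20.910.
ε = (dQ/dP)(P/Q) ≈ -3.059.
|ε| = 3.06 > 1.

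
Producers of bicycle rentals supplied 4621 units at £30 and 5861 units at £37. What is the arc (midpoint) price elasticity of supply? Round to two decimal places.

ΔQ = 5861 − 4621 = 1240; ΔP = 37 − 30 = 7.
Midpoints: P̄ = 33.50, Q̄ = 5241.0.
ε_s = (ΔQ/ΔP)(P̄/Q̄) = (1240/7)(33.50/5241.0).

1.13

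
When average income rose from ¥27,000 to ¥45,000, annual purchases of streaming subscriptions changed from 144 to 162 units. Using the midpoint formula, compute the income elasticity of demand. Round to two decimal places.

0.24

ΔQ = 18, ΔI = 18000. Midpoints: Ī = 36,000, Q̄ = 153.0.
ε_I = (ΔQ/ΔI)(Ī/Q̄) = (18/18000)(36000/153.0).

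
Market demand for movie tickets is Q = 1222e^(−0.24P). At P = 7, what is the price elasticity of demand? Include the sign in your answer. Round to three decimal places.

-1.680

At P = 7, Q = 227.749.
dQ/dP = −0.24·1222e^(−0.24P) = −0.24Q = -54.660.
ε = (dQ/dP)(P/Q) = (-54.660)(7/227.749).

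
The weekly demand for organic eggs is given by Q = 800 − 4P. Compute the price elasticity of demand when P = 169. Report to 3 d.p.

-5.452

At P = 169, Q = 124.
dQ/dP = −4.
ε = (dQ/dP)(P/Q) = (-4)(169/124).
|ε| > 1, so demand is elastic at this price.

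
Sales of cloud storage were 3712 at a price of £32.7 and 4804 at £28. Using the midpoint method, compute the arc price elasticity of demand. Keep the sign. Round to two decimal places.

-1.66

ΔQ = 4804 − 3712 = 1092; ΔP = 28 − 32.7 = -4.7.
Midpoints: P̄ = 30.35, Q̄ = 4258.0.
ε = (ΔQ/ΔP)(P̄/Q̄) = (1092/-4.7)(30.35/4258.0).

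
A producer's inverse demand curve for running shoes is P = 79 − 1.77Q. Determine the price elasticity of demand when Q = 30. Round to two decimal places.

At Q = 30, P = 79 − 1.77(30) = 25.90.
dP/dQ = −1.77, so dQ/dP = 1/(−1.77) = -0.565.
ε = (dQ/dP)(P/Q) = (-0.565)(25.90/30).

-0.49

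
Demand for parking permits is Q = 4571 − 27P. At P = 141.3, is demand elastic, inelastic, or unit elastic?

elastic

Q = 755.900, dQ/dP = -27.
ε = (dQ/dP)(P/Q) ≈ -5.047.
|ε| = 5.05 > 1.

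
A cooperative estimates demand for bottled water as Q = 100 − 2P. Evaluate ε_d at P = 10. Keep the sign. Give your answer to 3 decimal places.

-0.250

At P = 10, Q = 80.
dQ/dP = −2.
ε = (dQ/dP)(P/Q) = (-2)(10/80).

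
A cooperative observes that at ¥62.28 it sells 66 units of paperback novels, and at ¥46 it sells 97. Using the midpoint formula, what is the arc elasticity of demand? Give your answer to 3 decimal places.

ΔQ = 97 − 66 = 31; ΔP = 46 − 62.28 = -16.28.
Midpoints: P̄ = 54.14, Q̄ = 81.5.
ε = (ΔQ/ΔP)(P̄/Q̄) = (31/-16.28)(54.14/81.5).

-1.265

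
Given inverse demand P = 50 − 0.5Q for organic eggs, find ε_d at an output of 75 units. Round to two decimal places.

At Q = 75, P = 50 − 0.5(75) = 12.50.
dP/dQ = −0.5, so dQ/dP = 1/(−0.5) = -2.000.
ε = (dQ/dP)(P/Q) = (-2.000)(12.50/75).

-0.33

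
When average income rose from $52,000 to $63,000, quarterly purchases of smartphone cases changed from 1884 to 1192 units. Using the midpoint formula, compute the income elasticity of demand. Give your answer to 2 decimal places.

-2.35

ΔQ = -692, ΔI = 11000. Midpoints: Ī = 57,500, Q̄ = 1538.0.
ε_I = (ΔQ/ΔI)(Ī/Q̄) = (-692/11000)(57500/1538.0).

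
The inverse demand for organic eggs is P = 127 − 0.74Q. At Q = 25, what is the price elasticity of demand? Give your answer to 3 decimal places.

At Q = 25, P = 127 − 0.74(25) = 108.50.
dP/dQ = −0.74, so dQ/dP = 1/(−0.74) = -1.351.
ε = (dQ/dP)(P/Q) = (-1.351)(108.50/25).

-5.865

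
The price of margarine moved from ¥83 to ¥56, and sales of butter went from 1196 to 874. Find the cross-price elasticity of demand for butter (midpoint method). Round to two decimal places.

ΔQ_x = 874 − 1196 = -322; ΔP_y = 56 − 83 = -27.
Midpoints: P̄_y = 69.50, Q̄_x = 1035.0.
ε_xy = (ΔQ_x/ΔP_y)(P̄_y/Q̄_x) = (-322/-27)(69.50/1035.0).

0.80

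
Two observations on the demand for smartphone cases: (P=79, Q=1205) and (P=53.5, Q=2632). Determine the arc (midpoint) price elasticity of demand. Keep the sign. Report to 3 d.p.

-1.932

ΔQ = 2632 − 1205 = 1427; ΔP = 53.5 − 79 = -25.5.
Midpoints: P̄ = 66.25, Q̄ = 1918.5.
ε = (ΔQ/ΔP)(P̄/Q̄) = (1427/-25.5)(66.25/1918.5).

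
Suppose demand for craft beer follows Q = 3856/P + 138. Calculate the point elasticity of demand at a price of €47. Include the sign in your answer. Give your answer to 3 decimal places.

-0.373

At P = 47, Q = 220.043.
dQ/dP = −3856/P² = -1.746.
ε = (dQ/dP)(P/Q) = (-1.746)(47/220.043).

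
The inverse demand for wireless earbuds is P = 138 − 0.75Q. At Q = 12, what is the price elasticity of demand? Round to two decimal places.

-14.33

At Q = 12, P = 138 − 0.75(12) = 129.00.
dP/dQ = −0.75, so dQ/dP = 1/(−0.75) = -1.333.
ε = (dQ/dP)(P/Q) = (-1.333)(129.00/12).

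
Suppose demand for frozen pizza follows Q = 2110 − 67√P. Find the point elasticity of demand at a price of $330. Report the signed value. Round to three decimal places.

At P = 330, Q = 892.885.
dQ/dP = −67/(2√P) = -1.844.
ε = (dQ/dP)(P/Q) = (-1.844)(330/892.885).

-0.682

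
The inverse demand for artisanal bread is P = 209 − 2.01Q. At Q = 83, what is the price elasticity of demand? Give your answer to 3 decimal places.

-0.253

At Q = 83, P = 209 − 2.01(83) = 42.17.
dP/dQ = −2.01, so dQ/dP = 1/(−2.01) = -0.498.
ε = (dQ/dP)(P/Q) = (-0.498)(42.17/83).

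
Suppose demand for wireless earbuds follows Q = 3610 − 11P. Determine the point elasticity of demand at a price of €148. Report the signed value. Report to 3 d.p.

-0.821

At P = 148, Q = 1982.
dQ/dP = −11.
ε = (dQ/dP)(P/Q) = (-11)(148/1982).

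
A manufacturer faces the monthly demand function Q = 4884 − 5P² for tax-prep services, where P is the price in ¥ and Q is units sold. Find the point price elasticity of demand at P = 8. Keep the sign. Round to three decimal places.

-0.140

At P = 8, Q = 4564.
dQ/dP = −10P = -80.
ε = (dQ/dP)(P/Q) = (-80)(8/4564).
|ε| < 1, so demand is inelastic at this price.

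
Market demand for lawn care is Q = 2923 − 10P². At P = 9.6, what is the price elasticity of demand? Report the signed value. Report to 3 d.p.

At P = 9.6, Q = 2001.400.
dQ/dP = −20P = -192.
ε = (dQ/dP)(P/Q) = (-192)(9.6/2001.400).
|ε| < 1, so demand is inelastic at this price.

-0.921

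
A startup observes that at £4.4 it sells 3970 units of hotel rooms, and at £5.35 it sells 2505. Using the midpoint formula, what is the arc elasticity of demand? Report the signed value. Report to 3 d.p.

-2.322

ΔQ = 2505 − 3970 = -1465; ΔP = 5.35 − 4.4 = 0.95.
Midpoints: P̄ = 4.88, Q̄ = 3237.5.
ε = (ΔQ/ΔP)(P̄/Q̄) = (-1465/0.95)(4.88/3237.5).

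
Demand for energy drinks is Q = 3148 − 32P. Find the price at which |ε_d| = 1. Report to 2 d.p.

49.19

For linear demand Q = a − bP, ε = −bP/(a − bP). |ε| = 1 when bP = a − bP, i.e. P = a/(2b).
P = 3148/(2·32) = 3148/64 = 49.1875.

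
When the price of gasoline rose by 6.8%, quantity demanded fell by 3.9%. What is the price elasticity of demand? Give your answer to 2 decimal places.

ε = %ΔQ / %ΔP = (-3.9)/(6.8) = -0.574.

-0.57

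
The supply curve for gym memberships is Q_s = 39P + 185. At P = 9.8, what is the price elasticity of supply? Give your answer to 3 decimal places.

At P = 9.8, Q_s = 567.20.
dQ_s/dP = 39.
ε_s = (dQ_s/dP)(P/Q_s) = (39)(9.8/567.20).

0.674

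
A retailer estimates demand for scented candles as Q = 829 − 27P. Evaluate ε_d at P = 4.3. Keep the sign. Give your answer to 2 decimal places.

-0.16

At P = 4.3, Q = 712.900.
dQ/dP = −27.
ε = (dQ/dP)(P/Q) = (-27)(4.3/712.900).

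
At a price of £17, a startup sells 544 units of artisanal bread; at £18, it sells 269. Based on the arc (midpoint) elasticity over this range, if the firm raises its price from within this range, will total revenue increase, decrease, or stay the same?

decrease

Arc ε = (-275/1)(17.50/406.5) ≈ -11.839.
|ε| = 11.84 > 1, so demand is elastic. A price rise therefore reduces total revenue.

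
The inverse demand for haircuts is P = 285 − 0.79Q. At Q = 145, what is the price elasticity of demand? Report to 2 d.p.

At Q = 145, P = 285 − 0.79(145) = 170.45.
dP/dQ = −0.79, so dQ/dP = 1/(−0.79) = -1.266.
ε = (dQ/dP)(P/Q) = (-1.266)(170.45/145).

-1.49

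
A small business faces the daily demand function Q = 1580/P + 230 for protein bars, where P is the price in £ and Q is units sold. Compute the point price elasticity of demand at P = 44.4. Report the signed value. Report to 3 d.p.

At P = 44.4, Q = 265.586.
dQ/dP = −1580/P² = -0.801.
ε = (dQ/dP)(P/Q) = (-0.801)(44.4/265.586).

-0.134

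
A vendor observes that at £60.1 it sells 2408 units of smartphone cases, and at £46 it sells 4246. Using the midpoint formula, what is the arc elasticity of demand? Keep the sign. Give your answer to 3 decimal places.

ΔQ = 4246 − 2408 = 1838; ΔP = 46 − 60.1 = -14.1.
Midpoints: P̄ = 53.05, Q̄ = 3327.0.
ε = (ΔQ/ΔP)(P̄/Q̄) = (1838/-14.1)(53.05/3327.0).

-2.079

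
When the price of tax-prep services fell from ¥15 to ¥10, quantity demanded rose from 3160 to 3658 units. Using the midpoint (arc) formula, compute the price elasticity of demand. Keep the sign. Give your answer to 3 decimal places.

-0.365

ΔQ = 3658 − 3160 = 498; ΔP = 10 − 15 = -5.
Midpoints: P̄ = 12.50, Q̄ = 3409.0.
ε = (ΔQ/ΔP)(P̄/Q̄) = (498/-5)(12.50/3409.0).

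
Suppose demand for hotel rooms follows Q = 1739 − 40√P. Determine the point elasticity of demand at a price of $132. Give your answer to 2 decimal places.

At P = 132, Q = 1279.435.
dQ/dP = −40/(2√P) = -1.741.
ε = (dQ/dP)(P/Q) = (-1.741)(132/1279.435).

-0.18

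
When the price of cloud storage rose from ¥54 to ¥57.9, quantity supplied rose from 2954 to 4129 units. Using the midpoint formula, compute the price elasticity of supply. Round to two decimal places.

4.76

ΔQ = 4129 − 2954 = 1175; ΔP = 57.9 − 54 = 3.9.
Midpoints: P̄ = 55.95, Q̄ = 3541.5.
ε_s = (ΔQ/ΔP)(P̄/Q̄) = (1175/3.9)(55.95/3541.5).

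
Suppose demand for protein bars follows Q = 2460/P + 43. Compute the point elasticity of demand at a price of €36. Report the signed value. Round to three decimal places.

At P = 36, Q = 111.333.
dQ/dP = −2460/P² = -1.898.
ε = (dQ/dP)(P/Q) = (-1.898)(36/111.333).
|ε| < 1, so demand is inelastic at this price.

-0.614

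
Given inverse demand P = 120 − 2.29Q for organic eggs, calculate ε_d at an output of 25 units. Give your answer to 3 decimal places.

At Q = 25, P = 120 − 2.29(25) = 62.75.
dP/dQ = −2.29, so dQ/dP = 1/(−2.29) = -0.437.
ε = (dQ/dP)(P/Q) = (-0.437)(62.75/25).

-1.096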